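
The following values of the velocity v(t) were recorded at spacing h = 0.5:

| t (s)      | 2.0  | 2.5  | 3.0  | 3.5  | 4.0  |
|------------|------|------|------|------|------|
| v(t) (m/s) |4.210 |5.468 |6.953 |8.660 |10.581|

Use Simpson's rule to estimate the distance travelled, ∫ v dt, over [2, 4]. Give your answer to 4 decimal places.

h = 0.5, n = 4.
(h/3)·[y₀ + 4y₁ + 2y₂ + 4y₃ + y₄] = 0.166667·(85.209) = 14.2015.

14.2015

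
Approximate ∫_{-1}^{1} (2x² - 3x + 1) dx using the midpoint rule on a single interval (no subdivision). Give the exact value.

2

M = (b−a)·f(0) = 2·(1) = 2.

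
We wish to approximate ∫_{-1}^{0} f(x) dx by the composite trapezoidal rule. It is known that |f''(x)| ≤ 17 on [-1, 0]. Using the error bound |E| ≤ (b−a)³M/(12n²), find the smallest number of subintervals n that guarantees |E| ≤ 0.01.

12

Need 17/(12n²) ≤ 0.01.
n² ≥ 17/(12·0.01) = 141.667 ⇒ n ≥ 11.9024, so the smallest n is 12.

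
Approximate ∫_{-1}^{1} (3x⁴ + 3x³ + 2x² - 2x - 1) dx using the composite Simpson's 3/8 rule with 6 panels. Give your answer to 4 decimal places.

0.5556

h = (1 − (-1))/6 = 0.333333.
Nodes x₀,…,x₆ = -1, -0.666667, -0.333333, 0, 0.333333, 0.666667, 1.
f(x) = 3x⁴ + 3x³ + 2x² - 2x - 1: f₀=3, f₁=0.925926, f₂=-0.185185, f₃=-1, f₄=-1.296296, f₅=0.037037, f₆=5.
(3h/8)·[f₀ + 3f₁ + 3f₂ + 2f₃ + 3f₄ + 3f₅ + f₆] = 0.125·(4.444444) = 0.5556.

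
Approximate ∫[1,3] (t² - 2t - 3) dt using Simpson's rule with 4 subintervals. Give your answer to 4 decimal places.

-5.3333

h = (3 − 1)/4 = 0.5.
Nodes t₀,…,t₄ = 1, 1.5, 2, 2.5, 3.
f(t) = t² - 2t - 3: f₀=-4, f₁=-3.75, f₂=-3, f₃=-1.75, f₄=0.
(h/3)·[f₀ + 4f₁ + 2f₂ + 4f₃ + f₄] = 0.166667·(-32) = -5.3333.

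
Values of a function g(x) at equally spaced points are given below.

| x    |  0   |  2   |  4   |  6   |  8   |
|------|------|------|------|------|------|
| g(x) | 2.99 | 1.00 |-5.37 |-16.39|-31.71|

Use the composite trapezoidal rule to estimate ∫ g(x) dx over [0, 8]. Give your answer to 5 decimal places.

h = 2, n = 4.
(h/2)·[y₀ + 2y₁ + 2y₂ + 2y₃ + y₄] = 1·(-70.24) = -70.24000.

-70.24000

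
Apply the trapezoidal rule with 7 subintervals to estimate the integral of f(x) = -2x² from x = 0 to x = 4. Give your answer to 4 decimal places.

h = (4 − 0)/7 = 0.571429.
Nodes x₀,…,x₇ = 0, 0.571429, 1.142857, 1.714286, 2.285714, 2.857143, 3.428571, 4.
f(x) = -2x²: f₀=0, f₁=-0.653061, f₂=-2.612245, f₃=-5.877551, f₄=-10.448980, f₅=-16.326531, f₆=-23.510204, f₇=-32.
(h/2)·[f₀ + 2f₁ + 2f₂ + 2f₃ + 2f₄ + 2f₅ + 2f₆ + f₇] = 0.285714·(-150.857143) = -43.1020.

-43.1020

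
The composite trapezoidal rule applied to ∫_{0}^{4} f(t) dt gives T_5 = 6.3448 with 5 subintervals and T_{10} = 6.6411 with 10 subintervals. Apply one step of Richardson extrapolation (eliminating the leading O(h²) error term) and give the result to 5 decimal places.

6.73987

R = (4·T_{10} − T_5) / 3 = (4·6.6411 − 6.3448)/3 = (20.2196)/3 = 6.73987.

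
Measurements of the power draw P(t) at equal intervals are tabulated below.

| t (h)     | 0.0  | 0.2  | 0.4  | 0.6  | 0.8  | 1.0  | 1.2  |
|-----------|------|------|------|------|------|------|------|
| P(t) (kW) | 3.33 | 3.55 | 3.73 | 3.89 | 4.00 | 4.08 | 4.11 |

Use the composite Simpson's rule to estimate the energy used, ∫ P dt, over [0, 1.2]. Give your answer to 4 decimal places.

4.5987

h = 0.2, n = 6.
(h/3)·[y₀ + 4y₁ + 2y₂ + 4y₃ + 2y₄ + 4y₅ + y₆] = 0.066667·(68.98) = 4.5987.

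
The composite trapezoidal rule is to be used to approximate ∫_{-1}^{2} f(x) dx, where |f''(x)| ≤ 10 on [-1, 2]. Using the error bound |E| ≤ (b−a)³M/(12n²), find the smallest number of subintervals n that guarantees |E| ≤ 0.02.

34

Need 270/(12n²) ≤ 0.02.
n² ≥ 270/(12·0.02) = 1125 ⇒ n ≥ 33.5410, so the smallest n is 34.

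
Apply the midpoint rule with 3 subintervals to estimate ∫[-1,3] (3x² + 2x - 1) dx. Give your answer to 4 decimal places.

h = (3 − (-1))/3 = 1.333333.
Midpoints m₁,…,m₃ = -0.333333, 1, 2.333333.
f(m₁)=-1.333333, f(m₂)=4, f(m₃)=20.
h·[f(m₁) + f(m₂) + f(m₃)] = 1.333333·(22.666667) = 30.2222.

30.2222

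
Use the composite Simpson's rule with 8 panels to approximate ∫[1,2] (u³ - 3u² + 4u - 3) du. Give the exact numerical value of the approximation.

h = (2 − 1)/8 = 0.125.
Nodes u₀,…,u₈ = 1, 1.125, 1.25, 1.375, 1.5, 1.625, 1.75, 1.875, 2.
f(u) = u³ - 3u² + 4u - 3: f₀=-1, f₁=-0.873046875, f₂=-0.734375, f₃=-0.572265625, f₄=-0.375, f₅=-0.130859375, f₆=0.171875, f₇=0.544921875, f₈=1.
(h/3)·[f₀ + 4f₁ + 2f₂ + 4f₃ + 2f₄ + 4f₅ + 2f₆ + 4f₇ + f₈] = 0.041667·(-6) = -0.25.

-0.25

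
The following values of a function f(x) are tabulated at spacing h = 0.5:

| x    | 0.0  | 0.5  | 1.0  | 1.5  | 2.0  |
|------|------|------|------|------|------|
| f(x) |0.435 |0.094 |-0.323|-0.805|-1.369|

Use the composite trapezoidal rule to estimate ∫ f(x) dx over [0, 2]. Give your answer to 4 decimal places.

-0.7505

h = 0.5, n = 4.
(h/2)·[y₀ + 2y₁ + 2y₂ + 2y₃ + y₄] = 0.25·(-3.002) = -0.7505.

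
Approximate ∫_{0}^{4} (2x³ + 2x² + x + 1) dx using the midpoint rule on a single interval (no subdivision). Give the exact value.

M = (b−a)·f(2) = 4·(27) = 108.

108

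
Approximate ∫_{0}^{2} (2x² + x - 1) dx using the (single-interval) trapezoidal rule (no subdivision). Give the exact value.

8

T = (b−a)/2 · [f(0) + f(2)] = 1·[(-1) + 9] = 8.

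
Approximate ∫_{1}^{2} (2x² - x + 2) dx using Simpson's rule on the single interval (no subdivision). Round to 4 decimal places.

S = (b−a)/6 · [f(1) + 4f(1.5) + f(2)] = 0.166667·[3 + 4·5 + 8] = 5.1667.

5.1667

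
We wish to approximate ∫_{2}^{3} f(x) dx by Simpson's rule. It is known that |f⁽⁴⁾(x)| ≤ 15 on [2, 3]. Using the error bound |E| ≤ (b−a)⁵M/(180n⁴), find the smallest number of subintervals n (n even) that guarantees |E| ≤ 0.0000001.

Need 15/(180n⁴) ≤ 0.0000001.
n⁴ ≥ 15/(180·0.0000001) = 833333 ⇒ n ≥ 30.2138, so the smallest even n is 32. (n must be even for Simpson's rule.)

32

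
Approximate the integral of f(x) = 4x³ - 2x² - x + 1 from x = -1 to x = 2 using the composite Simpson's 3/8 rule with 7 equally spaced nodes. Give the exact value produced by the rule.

10.5

h = (2 − (-1))/6 = 0.5.
Nodes x₀,…,x₆ = -1, -0.5, 0, 0.5, 1, 1.5, 2.
f(x) = 4x³ - 2x² - x + 1: f₀=-4, f₁=0.5, f₂=1, f₃=0.5, f₄=2, f₅=8.5, f₆=23.
(3h/8)·[f₀ + 3f₁ + 3f₂ + 2f₃ + 3f₄ + 3f₅ + f₆] = 0.1875·(56) = 10.5.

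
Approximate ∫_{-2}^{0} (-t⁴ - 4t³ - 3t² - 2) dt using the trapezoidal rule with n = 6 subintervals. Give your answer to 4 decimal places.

-2.3621

h = (0 − (-2))/6 = 0.333333.
Nodes t₀,…,t₆ = -2, -1.666667, -1.333333, -1, -0.666667, -0.333333, 0.
f(t) = -t⁴ - 4t³ - 3t² - 2: f₀=2, f₁=0.469136, f₂=-1.012346, f₃=-2, f₄=-2.345679, f₅=-2.197531, f₆=-2.
(h/2)·[f₀ + 2f₁ + 2f₂ + 2f₃ + 2f₄ + 2f₅ + f₆] = 0.166667·(-14.172840) = -2.3621.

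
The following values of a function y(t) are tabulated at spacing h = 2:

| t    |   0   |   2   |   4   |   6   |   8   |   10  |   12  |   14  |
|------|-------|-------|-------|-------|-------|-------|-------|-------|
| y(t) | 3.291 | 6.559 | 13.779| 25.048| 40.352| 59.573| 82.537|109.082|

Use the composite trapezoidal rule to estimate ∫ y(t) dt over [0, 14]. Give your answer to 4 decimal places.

h = 2, n = 7.
(h/2)·[y₀ + 2y₁ + 2y₂ + 2y₃ + 2y₄ + 2y₅ + 2y₆ + y₇] = 1·(568.069) = 568.0690.

568.0690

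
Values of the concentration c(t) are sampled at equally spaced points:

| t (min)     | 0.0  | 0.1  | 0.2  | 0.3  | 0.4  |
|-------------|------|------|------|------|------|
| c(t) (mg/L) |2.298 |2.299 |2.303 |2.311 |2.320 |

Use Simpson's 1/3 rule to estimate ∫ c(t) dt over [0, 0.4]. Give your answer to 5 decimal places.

0.92213

h = 0.1, n = 4.
(h/3)·[y₀ + 4y₁ + 2y₂ + 4y₃ + y₄] = 0.033333·(27.664) = 0.92213.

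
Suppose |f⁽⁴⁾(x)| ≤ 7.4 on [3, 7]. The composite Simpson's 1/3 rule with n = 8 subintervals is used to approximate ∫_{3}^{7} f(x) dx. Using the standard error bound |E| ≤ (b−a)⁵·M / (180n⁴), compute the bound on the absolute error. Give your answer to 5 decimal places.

|E| ≤ (4)⁵·7.4 / (180·8⁴) = 7577.6/737280 = 0.01028.

0.01028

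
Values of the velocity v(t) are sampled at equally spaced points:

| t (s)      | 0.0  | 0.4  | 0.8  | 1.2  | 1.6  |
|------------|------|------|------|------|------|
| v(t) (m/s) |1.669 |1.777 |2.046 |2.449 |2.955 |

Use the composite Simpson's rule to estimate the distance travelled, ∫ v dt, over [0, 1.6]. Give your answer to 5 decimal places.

h = 0.4, n = 4.
(h/3)·[y₀ + 4y₁ + 2y₂ + 4y₃ + y₄] = 0.133333·(25.620) = 3.41600.

3.41600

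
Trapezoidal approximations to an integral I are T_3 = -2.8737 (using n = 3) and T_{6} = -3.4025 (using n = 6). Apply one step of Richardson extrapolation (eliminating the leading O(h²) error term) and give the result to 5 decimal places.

R = (4·T_{6} − T_3) / 3 = (4·(-3.4025) − (-2.8737))/3 = (-10.7363)/3 = -3.57877.

-3.57877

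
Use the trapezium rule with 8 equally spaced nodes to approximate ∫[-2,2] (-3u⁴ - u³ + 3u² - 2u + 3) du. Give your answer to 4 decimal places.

-14.9288

h = (2 − (-2))/7 = 0.571429.
Nodes u₀,…,u₇ = -2, -1.428571, -0.857143, -0.285714, 0.285714, 0.857143, 1.428571, 2.
f(u) = -3u⁴ - u³ + 3u² - 2u + 3: f₀=-21, f₁=2.400250, f₂=5.928780, f₃=3.819658, f₄=2.630154, f₅=1.240733, f₆=-9.144940, f₇=-45.
(h/2)·[f₀ + 2f₁ + 2f₂ + 2f₃ + 2f₄ + 2f₅ + 2f₆ + f₇] = 0.285714·(-52.250729) = -14.9288.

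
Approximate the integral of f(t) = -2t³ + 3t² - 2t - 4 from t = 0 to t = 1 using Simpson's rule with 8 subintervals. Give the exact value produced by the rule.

-4.5

h = (1 − 0)/8 = 0.125.
Nodes t₀,…,t₈ = 0, 0.125, 0.25, 0.375, 0.5, 0.625, 0.75, 0.875, 1.
f(t) = -2t³ + 3t² - 2t - 4: f₀=-4, f₁=-4.20703125, f₂=-4.34375, f₃=-4.43359375, f₄=-4.5, f₅=-4.56640625, f₆=-4.65625, f₇=-4.79296875, f₈=-5.
(h/3)·[f₀ + 4f₁ + 2f₂ + 4f₃ + 2f₄ + 4f₅ + 2f₆ + 4f₇ + f₈] = 0.041667·(-108) = -4.5.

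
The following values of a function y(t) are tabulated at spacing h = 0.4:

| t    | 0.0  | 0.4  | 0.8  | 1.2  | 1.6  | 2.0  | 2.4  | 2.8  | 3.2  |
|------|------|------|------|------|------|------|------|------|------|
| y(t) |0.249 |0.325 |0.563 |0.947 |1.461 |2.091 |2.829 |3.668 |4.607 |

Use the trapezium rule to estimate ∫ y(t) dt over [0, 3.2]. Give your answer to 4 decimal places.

h = 0.4, n = 8.
(h/2)·[y₀ + 2y₁ + 2y₂ + 2y₃ + 2y₄ + 2y₅ + 2y₆ + 2y₇ + y₈] = 0.2·(28.624) = 5.7248.

5.7248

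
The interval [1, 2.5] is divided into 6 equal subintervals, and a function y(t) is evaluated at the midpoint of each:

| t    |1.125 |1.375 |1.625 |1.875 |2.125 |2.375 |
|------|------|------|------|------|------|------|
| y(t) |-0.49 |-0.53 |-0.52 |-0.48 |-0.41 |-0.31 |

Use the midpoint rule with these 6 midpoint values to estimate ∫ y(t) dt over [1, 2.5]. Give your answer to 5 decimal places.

-0.68500

h = 0.25, n = 6.
h·[y(m₁) + y(m₂) + y(m₃) + y(m₄) + y(m₅) + y(m₆)] = 0.25·(-2.74) = -0.68500.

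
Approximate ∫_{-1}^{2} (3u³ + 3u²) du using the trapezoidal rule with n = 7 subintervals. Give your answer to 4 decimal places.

20.9388

h = (2 − (-1))/7 = 0.428571.
Nodes u₀,…,u₇ = -1, -0.571429, -0.142857, 0.285714, 0.714286, 1.142857, 1.571429, 2.
f(u) = 3u³ + 3u²: f₀=0, f₁=0.419825, f₂=0.052478, f₃=0.314869, f₄=2.623907, f₅=8.396501, f₆=19.049563, f₇=36.
(h/2)·[f₀ + 2f₁ + 2f₂ + 2f₃ + 2f₄ + 2f₅ + 2f₆ + f₇] = 0.214286·(97.714286) = 20.9388.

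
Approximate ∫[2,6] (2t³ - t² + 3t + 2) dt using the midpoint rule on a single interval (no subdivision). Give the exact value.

M = (b−a)·f(4) = 4·(126) = 504.

504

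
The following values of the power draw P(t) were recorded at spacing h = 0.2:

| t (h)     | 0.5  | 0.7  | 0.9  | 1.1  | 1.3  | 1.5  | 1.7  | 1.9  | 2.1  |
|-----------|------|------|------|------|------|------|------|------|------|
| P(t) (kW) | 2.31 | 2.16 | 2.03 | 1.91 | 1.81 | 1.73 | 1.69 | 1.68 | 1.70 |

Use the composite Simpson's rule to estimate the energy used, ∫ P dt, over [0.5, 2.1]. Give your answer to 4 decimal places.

2.9993

h = 0.2, n = 8.
(h/3)·[y₀ + 4y₁ + 2y₂ + 4y₃ + 2y₄ + 4y₅ + 2y₆ + 4y₇ + y₈] = 0.066667·(44.99) = 2.9993.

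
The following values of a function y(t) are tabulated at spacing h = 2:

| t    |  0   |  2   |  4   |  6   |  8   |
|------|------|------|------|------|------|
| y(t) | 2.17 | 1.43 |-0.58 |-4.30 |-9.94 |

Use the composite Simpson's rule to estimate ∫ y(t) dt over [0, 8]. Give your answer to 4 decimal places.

-13.6067

h = 2, n = 4.
(h/3)·[y₀ + 4y₁ + 2y₂ + 4y₃ + y₄] = 0.666667·(-20.41) = -13.6067.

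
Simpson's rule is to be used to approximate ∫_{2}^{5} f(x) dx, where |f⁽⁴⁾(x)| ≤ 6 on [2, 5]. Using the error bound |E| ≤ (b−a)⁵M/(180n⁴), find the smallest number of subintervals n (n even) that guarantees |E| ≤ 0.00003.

24

Need 1458/(180n⁴) ≤ 0.00003.
n⁴ ≥ 1458/(180·0.00003) = 270000 ⇒ n ≥ 22.7951, so the smallest even n is 24. (n must be even for Simpson's rule.)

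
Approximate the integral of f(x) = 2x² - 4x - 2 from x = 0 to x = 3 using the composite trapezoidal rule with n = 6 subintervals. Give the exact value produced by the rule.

h = (3 − 0)/6 = 0.5.
Nodes x₀,…,x₆ = 0, 0.5, 1, 1.5, 2, 2.5, 3.
f(x) = 2x² - 4x - 2: f₀=-2, f₁=-3.5, f₂=-4, f₃=-3.5, f₄=-2, f₅=0.5, f₆=4.
(h/2)·[f₀ + 2f₁ + 2f₂ + 2f₃ + 2f₄ + 2f₅ + f₆] = 0.25·(-23) = -5.75.

-5.75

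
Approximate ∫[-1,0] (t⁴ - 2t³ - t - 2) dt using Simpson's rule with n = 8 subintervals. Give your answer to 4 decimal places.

h = (0 − (-1))/8 = 0.125.
Nodes t₀,…,t₈ = -1, -0.875, -0.75, -0.625, -0.5, -0.375, -0.25, -0.125, 0.
f(t) = t⁴ - 2t³ - t - 2: f₀=2, f₁=0.801025390625, f₂=-0.08984375, f₃=-0.734130859375, f₄=-1.1875, f₅=-1.499755859375, f₆=-1.71484375, f₇=-1.870849609375, f₈=-2.
(h/3)·[f₀ + 4f₁ + 2f₂ + 4f₃ + 2f₄ + 4f₅ + 2f₆ + 4f₇ + f₈] = 0.041667·(-19.19921875) = -0.8000.

-0.8000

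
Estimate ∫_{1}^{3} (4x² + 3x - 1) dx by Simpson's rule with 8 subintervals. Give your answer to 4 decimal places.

44.6667

h = (3 − 1)/8 = 0.25.
Nodes x₀,…,x₈ = 1, 1.25, 1.5, 1.75, 2, 2.25, 2.5, 2.75, 3.
f(x) = 4x² + 3x - 1: f₀=6, f₁=9, f₂=12.5, f₃=16.5, f₄=21, f₅=26, f₆=31.5, f₇=37.5, f₈=44.
(h/3)·[f₀ + 4f₁ + 2f₂ + 4f₃ + 2f₄ + 4f₅ + 2f₆ + 4f₇ + f₈] = 0.083333·(536) = 44.6667.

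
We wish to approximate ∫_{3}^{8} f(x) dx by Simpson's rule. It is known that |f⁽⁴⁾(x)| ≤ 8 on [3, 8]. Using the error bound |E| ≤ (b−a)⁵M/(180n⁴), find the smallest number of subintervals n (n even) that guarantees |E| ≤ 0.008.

12

Need 25000/(180n⁴) ≤ 0.008.
n⁴ ≥ 25000/(180·0.008) = 17361.1 ⇒ n ≥ 11.4787, so the smallest even n is 12. (n must be even for Simpson's rule.)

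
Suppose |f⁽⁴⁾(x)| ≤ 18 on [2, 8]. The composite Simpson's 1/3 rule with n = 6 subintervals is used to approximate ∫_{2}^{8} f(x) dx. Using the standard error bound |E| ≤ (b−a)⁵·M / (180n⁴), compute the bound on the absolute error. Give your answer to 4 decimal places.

|E| ≤ (6)⁵·18 / (180·6⁴) = 139968/233280 = 0.6000.

0.6000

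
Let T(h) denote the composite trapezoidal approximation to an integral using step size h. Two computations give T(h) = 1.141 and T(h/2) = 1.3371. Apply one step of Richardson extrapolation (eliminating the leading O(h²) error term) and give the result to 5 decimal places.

1.40247

R = (4·T(h/2) − T(h)) / 3 = (4·1.3371 − 1.141)/3 = (4.2074)/3 = 1.40247.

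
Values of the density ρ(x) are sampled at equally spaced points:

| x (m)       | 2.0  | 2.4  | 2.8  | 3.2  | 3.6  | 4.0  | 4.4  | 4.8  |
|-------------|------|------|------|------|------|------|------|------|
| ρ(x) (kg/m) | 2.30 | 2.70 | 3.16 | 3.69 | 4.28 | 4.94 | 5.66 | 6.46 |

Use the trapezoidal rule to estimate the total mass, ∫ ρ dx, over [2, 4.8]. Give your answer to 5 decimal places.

h = 0.4, n = 7.
(h/2)·[y₀ + 2y₁ + 2y₂ + 2y₃ + 2y₄ + 2y₅ + 2y₆ + y₇] = 0.2·(57.62) = 11.52400.

11.52400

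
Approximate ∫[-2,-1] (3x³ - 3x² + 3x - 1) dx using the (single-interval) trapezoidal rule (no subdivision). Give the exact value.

-26.5

T = (b−a)/2 · [f(-2) + f(-1)] = 0.5·[(-43) + (-10)] = -26.5.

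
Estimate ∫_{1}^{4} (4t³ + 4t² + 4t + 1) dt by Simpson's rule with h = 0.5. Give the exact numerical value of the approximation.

h = (4 − 1)/6 = 0.5.
Nodes t₀,…,t₆ = 1, 1.5, 2, 2.5, 3, 3.5, 4.
f(t) = 4t³ + 4t² + 4t + 1: f₀=13, f₁=29.5, f₂=57, f₃=98.5, f₄=157, f₅=235.5, f₆=337.
(h/3)·[f₀ + 4f₁ + 2f₂ + 4f₃ + 2f₄ + 4f₅ + f₆] = 0.166667·(2232) = 372.

372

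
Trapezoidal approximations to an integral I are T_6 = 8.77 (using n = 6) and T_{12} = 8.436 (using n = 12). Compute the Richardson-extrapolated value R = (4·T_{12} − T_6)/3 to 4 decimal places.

8.3247

R = (4·T_{12} − T_6) / 3 = (4·8.436 − 8.77)/3 = (24.974)/3 = 8.3247.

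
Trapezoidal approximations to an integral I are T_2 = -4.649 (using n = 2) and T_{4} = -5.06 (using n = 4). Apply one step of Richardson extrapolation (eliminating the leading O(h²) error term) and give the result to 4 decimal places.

-5.1970

R = (4·T_{4} − T_2) / 3 = (4·(-5.06) − (-4.649))/3 = (-15.591)/3 = -5.1970.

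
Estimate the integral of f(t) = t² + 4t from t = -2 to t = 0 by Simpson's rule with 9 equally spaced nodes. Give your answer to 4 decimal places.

h = (0 − (-2))/8 = 0.25.
Nodes t₀,…,t₈ = -2, -1.75, -1.5, -1.25, -1, -0.75, -0.5, -0.25, 0.
f(t) = t² + 4t: f₀=-4, f₁=-3.9375, f₂=-3.75, f₃=-3.4375, f₄=-3, f₅=-2.4375, f₆=-1.75, f₇=-0.9375, f₈=0.
(h/3)·[f₀ + 4f₁ + 2f₂ + 4f₃ + 2f₄ + 4f₅ + 2f₆ + 4f₇ + f₈] = 0.083333·(-64) = -5.3333.

-5.3333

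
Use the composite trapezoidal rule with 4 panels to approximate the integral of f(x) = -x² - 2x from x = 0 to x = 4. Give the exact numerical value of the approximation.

h = (4 − 0)/4 = 1.
Nodes x₀,…,x₄ = 0, 1, 2, 3, 4.
f(x) = -x² - 2x: f₀=0, f₁=-3, f₂=-8, f₃=-15, f₄=-24.
(h/2)·[f₀ + 2f₁ + 2f₂ + 2f₃ + f₄] = 0.5·(-76) = -38.

-38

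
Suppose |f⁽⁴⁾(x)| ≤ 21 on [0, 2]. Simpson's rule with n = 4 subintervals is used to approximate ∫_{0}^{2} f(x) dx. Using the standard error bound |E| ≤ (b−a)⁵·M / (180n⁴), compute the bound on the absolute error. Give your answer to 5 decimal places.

0.01458

|E| ≤ (2)⁵·21 / (180·4⁴) = 672/46080 = 0.01458.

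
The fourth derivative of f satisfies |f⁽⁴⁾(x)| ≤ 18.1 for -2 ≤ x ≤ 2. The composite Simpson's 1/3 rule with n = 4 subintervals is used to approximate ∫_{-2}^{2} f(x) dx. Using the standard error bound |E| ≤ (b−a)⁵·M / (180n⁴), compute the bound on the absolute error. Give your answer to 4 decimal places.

0.4022

|E| ≤ (4)⁵·18.1 / (180·4⁴) = 18534.4/46080 = 0.4022.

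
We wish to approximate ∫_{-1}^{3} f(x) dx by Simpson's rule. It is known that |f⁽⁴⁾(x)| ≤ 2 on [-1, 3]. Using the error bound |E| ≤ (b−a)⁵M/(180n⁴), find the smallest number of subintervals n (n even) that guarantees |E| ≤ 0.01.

6

Need 2048/(180n⁴) ≤ 0.01.
n⁴ ≥ 2048/(180·0.01) = 1137.78 ⇒ n ≥ 5.8078, so the smallest even n is 6. (n must be even for Simpson's rule.)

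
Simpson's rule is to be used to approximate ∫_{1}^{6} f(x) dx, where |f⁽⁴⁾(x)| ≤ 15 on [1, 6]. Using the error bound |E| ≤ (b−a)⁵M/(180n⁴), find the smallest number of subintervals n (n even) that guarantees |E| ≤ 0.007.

Need 46875/(180n⁴) ≤ 0.007.
n⁴ ≥ 46875/(180·0.007) = 37202.4 ⇒ n ≥ 13.8881, so the smallest even n is 14. (n must be even for Simpson's rule.)

14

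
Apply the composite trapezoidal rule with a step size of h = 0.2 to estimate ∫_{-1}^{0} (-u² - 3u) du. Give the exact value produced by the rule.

1.16

h = (0 − (-1))/5 = 0.2.
Nodes u₀,…,u₅ = -1, -0.8, -0.6, -0.4, -0.2, 0.
f(u) = -u² - 3u: f₀=2, f₁=1.76, f₂=1.44, f₃=1.04, f₄=0.56, f₅=0.
(h/2)·[f₀ + 2f₁ + 2f₂ + 2f₃ + 2f₄ + f₅] = 0.1·(11.6) = 1.16.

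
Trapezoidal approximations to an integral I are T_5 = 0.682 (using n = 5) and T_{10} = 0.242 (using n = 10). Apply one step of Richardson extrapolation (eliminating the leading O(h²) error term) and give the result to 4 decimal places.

R = (4·T_{10} − T_5) / 3 = (4·0.242 − 0.682)/3 = (0.286)/3 = 0.0953.

0.0953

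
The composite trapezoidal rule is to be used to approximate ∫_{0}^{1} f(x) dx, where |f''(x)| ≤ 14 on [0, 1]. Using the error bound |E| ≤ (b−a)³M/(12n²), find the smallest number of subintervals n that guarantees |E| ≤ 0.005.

Need 14/(12n²) ≤ 0.005.
n² ≥ 14/(12·0.005) = 233.333 ⇒ n ≥ 15.2753, so the smallest n is 16.

16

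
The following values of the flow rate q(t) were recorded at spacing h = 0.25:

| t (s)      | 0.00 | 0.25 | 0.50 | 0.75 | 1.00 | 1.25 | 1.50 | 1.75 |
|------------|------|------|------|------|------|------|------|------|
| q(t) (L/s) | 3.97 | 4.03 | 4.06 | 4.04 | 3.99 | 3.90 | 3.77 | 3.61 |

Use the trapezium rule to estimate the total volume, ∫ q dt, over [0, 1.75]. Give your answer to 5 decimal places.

h = 0.25, n = 7.
(h/2)·[y₀ + 2y₁ + 2y₂ + 2y₃ + 2y₄ + 2y₅ + 2y₆ + y₇] = 0.125·(55.16) = 6.89500.

6.89500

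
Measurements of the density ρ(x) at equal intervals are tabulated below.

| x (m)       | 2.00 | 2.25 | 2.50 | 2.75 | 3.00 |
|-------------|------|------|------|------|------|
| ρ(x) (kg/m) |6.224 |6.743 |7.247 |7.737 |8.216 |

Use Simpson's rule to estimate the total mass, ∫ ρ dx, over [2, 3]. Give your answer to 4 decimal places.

7.2378

h = 0.25, n = 4.
(h/3)·[y₀ + 4y₁ + 2y₂ + 4y₃ + y₄] = 0.083333·(86.854) = 7.2378.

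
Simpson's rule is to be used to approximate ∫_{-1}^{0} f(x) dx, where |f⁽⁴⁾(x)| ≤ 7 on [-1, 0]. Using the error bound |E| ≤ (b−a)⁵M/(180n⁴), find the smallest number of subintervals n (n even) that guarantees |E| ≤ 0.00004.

Need 7/(180n⁴) ≤ 0.00004.
n⁴ ≥ 7/(180·0.00004) = 972.222 ⇒ n ≥ 5.5839, so the smallest even n is 6. (n must be even for Simpson's rule.)

6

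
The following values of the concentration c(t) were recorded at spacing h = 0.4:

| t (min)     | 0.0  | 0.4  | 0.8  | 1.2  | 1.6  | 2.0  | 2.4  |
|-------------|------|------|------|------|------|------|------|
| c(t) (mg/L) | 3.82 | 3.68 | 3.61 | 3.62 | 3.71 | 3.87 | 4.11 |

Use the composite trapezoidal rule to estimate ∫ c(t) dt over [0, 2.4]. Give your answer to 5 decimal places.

8.98200

h = 0.4, n = 6.
(h/2)·[y₀ + 2y₁ + 2y₂ + 2y₃ + 2y₄ + 2y₅ + y₆] = 0.2·(44.91) = 8.98200.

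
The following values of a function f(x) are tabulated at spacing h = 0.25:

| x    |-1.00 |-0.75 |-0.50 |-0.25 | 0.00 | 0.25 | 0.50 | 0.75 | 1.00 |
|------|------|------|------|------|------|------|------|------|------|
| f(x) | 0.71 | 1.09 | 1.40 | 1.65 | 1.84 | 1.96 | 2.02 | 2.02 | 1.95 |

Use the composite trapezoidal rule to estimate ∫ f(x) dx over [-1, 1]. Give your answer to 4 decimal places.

h = 0.25, n = 8.
(h/2)·[y₀ + 2y₁ + 2y₂ + 2y₃ + 2y₄ + 2y₅ + 2y₆ + 2y₇ + y₈] = 0.125·(26.62) = 3.3275.

3.3275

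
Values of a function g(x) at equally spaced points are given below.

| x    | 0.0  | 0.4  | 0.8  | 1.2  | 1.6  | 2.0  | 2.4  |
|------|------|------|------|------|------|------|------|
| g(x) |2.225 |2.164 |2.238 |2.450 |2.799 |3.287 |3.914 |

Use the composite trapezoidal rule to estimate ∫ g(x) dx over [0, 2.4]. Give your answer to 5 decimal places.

6.40300

h = 0.4, n = 6.
(h/2)·[y₀ + 2y₁ + 2y₂ + 2y₃ + 2y₄ + 2y₅ + y₆] = 0.2·(32.015) = 6.40300.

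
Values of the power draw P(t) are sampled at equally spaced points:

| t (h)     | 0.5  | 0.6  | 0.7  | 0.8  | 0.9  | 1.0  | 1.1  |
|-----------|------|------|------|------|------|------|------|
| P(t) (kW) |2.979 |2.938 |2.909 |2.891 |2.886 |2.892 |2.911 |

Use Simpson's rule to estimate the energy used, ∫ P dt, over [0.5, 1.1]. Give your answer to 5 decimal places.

1.74547

h = 0.1, n = 6.
(h/3)·[y₀ + 4y₁ + 2y₂ + 4y₃ + 2y₄ + 4y₅ + y₆] = 0.033333·(52.364) = 1.74547.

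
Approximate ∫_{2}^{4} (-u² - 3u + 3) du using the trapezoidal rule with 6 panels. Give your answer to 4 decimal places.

-30.7037

h = (4 − 2)/6 = 0.333333.
Nodes u₀,…,u₆ = 2, 2.333333, 2.666667, 3, 3.333333, 3.666667, 4.
f(u) = -u² - 3u + 3: f₀=-7, f₁=-9.444444, f₂=-12.111111, f₃=-15, f₄=-18.111111, f₅=-21.444444, f₆=-25.
(h/2)·[f₀ + 2f₁ + 2f₂ + 2f₃ + 2f₄ + 2f₅ + f₆] = 0.166667·(-184.222222) = -30.7037.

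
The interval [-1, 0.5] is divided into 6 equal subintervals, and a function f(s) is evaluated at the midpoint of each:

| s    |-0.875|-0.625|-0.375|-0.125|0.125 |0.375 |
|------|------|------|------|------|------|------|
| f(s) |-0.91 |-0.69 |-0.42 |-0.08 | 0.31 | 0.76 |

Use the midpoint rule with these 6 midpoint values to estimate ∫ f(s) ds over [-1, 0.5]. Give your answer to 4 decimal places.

-0.2575

h = 0.25, n = 6.
h·[y(m₁) + y(m₂) + y(m₃) + y(m₄) + y(m₅) + y(m₆)] = 0.25·(-1.03) = -0.2575.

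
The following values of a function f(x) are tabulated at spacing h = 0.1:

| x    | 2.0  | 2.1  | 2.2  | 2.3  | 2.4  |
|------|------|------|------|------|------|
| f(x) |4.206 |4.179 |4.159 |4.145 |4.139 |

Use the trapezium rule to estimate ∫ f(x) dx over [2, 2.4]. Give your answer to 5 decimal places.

h = 0.1, n = 4.
(h/2)·[y₀ + 2y₁ + 2y₂ + 2y₃ + y₄] = 0.05·(33.311) = 1.66555.

1.66555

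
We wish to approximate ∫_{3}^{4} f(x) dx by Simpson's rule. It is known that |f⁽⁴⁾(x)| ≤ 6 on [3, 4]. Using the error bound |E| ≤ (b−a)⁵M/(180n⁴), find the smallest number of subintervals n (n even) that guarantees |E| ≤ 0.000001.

Need 6/(180n⁴) ≤ 0.000001.
n⁴ ≥ 6/(180·0.000001) = 33333.3 ⇒ n ≥ 13.5120, so the smallest even n is 14. (n must be even for Simpson's rule.)

14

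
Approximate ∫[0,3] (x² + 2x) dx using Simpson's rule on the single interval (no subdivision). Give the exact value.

S = (b−a)/6 · [f(0) + 4f(1.5) + f(3)] = 0.5·[0 + 4·5.25 + 15] = 18.

18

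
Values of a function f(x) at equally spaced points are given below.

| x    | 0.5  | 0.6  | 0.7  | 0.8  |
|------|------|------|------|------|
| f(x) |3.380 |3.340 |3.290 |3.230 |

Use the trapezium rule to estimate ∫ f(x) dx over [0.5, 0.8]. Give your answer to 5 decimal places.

0.99350

h = 0.1, n = 3.
(h/2)·[y₀ + 2y₁ + 2y₂ + y₃] = 0.05·(19.870) = 0.99350.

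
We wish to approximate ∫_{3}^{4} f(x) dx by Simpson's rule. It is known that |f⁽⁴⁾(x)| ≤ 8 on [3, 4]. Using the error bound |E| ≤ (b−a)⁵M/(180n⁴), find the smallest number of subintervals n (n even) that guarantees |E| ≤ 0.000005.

10

Need 8/(180n⁴) ≤ 0.000005.
n⁴ ≥ 8/(180·0.000005) = 8888.89 ⇒ n ≥ 9.7098, so the smallest even n is 10. (n must be even for Simpson's rule.)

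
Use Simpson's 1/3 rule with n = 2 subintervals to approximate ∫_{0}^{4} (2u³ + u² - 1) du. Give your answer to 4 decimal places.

145.3333

h = (4 − 0)/2 = 2.
Nodes u₀,…,u₂ = 0, 2, 4.
f(u) = 2u³ + u² - 1: f₀=-1, f₁=19, f₂=143.
(h/3)·[f₀ + 4f₁ + f₂] = 0.666667·(218) = 145.3333.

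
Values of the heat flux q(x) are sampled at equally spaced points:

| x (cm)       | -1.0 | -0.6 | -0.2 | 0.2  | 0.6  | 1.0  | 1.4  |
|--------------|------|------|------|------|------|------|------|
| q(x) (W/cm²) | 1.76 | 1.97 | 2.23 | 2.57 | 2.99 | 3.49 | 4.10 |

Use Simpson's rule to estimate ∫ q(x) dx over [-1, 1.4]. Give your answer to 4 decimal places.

h = 0.4, n = 6.
(h/3)·[y₀ + 4y₁ + 2y₂ + 4y₃ + 2y₄ + 4y₅ + y₆] = 0.133333·(48.42) = 6.4560.

6.4560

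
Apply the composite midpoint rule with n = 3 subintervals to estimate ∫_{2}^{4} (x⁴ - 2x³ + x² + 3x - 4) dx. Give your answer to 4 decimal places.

h = (4 − 2)/3 = 0.666667.
Midpoints m₁,…,m₃ = 2.333333, 3, 3.666667.
f(m₁)=12.679012, f(m₂)=41, f(m₃)=102.604938.
h·[f(m₁) + f(m₂) + f(m₃)] = 0.666667·(156.283951) = 104.1893.

104.1893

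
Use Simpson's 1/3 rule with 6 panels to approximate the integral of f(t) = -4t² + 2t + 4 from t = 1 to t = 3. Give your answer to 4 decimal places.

h = (3 − 1)/6 = 0.333333.
Nodes t₀,…,t₆ = 1, 1.333333, 1.666667, 2, 2.333333, 2.666667, 3.
f(t) = -4t² + 2t + 4: f₀=2, f₁=-0.444444, f₂=-3.777778, f₃=-8, f₄=-13.111111, f₅=-19.111111, f₆=-26.
(h/3)·[f₀ + 4f₁ + 2f₂ + 4f₃ + 2f₄ + 4f₅ + f₆] = 0.111111·(-168) = -18.6667.

-18.6667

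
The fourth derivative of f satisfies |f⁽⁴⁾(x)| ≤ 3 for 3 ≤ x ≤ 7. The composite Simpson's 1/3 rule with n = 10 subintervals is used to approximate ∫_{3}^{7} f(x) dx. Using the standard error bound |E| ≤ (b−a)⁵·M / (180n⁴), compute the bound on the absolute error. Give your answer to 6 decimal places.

|E| ≤ (4)⁵·3 / (180·10⁴) = 3072/1800000 = 0.001707.

0.001707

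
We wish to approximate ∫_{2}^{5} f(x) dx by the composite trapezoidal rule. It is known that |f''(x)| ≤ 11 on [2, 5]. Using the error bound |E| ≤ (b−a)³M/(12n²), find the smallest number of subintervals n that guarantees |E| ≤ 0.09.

Need 297/(12n²) ≤ 0.09.
n² ≥ 297/(12·0.09) = 275 ⇒ n ≥ 16.5831, so the smallest n is 17.

17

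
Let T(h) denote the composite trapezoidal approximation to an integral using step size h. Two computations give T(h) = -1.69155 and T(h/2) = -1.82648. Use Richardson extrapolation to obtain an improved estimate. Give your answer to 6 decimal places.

R = (4·T(h/2) − T(h)) / 3 = (4·(-1.82648) − (-1.69155))/3 = (-5.61437)/3 = -1.871457.

-1.871457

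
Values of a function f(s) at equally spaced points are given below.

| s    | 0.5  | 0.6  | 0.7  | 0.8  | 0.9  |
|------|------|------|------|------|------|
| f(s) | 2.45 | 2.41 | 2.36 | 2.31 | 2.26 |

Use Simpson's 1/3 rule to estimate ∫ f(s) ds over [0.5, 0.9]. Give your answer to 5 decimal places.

h = 0.1, n = 4.
(h/3)·[y₀ + 4y₁ + 2y₂ + 4y₃ + y₄] = 0.033333·(28.31) = 0.94367.

0.94367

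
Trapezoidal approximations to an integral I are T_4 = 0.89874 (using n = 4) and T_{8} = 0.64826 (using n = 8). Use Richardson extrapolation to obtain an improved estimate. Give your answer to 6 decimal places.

R = (4·T_{8} − T_4) / 3 = (4·0.64826 − 0.89874)/3 = (1.69430)/3 = 0.564767.

0.564767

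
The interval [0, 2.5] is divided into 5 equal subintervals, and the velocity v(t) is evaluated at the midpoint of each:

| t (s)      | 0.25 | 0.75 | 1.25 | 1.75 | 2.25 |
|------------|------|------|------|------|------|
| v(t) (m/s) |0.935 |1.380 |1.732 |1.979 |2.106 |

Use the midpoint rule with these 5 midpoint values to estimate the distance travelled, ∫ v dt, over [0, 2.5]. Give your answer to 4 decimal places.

4.0660

h = 0.5, n = 5.
h·[y(m₁) + y(m₂) + y(m₃) + y(m₄) + y(m₅)] = 0.5·(8.132) = 4.0660.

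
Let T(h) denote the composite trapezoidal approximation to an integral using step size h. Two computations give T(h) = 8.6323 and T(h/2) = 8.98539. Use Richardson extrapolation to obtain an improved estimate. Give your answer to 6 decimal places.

R = (4·T(h/2) − T(h)) / 3 = (4·8.98539 − 8.6323)/3 = (27.30926)/3 = 9.103087.

9.103087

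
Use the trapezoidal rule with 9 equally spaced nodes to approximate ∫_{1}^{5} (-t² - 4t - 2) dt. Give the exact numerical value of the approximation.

h = (5 − 1)/8 = 0.5.
Nodes t₀,…,t₈ = 1, 1.5, 2, 2.5, 3, 3.5, 4, 4.5, 5.
f(t) = -t² - 4t - 2: f₀=-7, f₁=-10.25, f₂=-14, f₃=-18.25, f₄=-23, f₅=-28.25, f₆=-34, f₇=-40.25, f₈=-47.
(h/2)·[f₀ + 2f₁ + 2f₂ + 2f₃ + 2f₄ + 2f₅ + 2f₆ + 2f₇ + f₈] = 0.25·(-390) = -97.5.

-97.5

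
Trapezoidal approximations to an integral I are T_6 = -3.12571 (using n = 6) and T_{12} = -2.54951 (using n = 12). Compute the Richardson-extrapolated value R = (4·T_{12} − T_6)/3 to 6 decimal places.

R = (4·T_{12} − T_6) / 3 = (4·(-2.54951) − (-3.12571))/3 = (-7.07233)/3 = -2.357443.

-2.357443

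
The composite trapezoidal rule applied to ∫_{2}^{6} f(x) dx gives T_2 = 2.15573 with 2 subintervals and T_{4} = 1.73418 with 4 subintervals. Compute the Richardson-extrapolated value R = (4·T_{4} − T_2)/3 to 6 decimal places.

R = (4·T_{4} − T_2) / 3 = (4·1.73418 − 2.15573)/3 = (4.78099)/3 = 1.593663.

1.593663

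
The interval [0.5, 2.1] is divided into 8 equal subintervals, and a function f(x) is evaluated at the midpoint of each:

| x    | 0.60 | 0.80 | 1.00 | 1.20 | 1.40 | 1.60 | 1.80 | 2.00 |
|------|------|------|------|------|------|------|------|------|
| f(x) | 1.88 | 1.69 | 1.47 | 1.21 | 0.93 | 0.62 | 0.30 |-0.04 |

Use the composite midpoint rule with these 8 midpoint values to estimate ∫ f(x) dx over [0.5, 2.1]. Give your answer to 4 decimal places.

h = 0.2, n = 8.
h·[y(m₁) + y(m₂) + y(m₃) + y(m₄) + y(m₅) + y(m₆) + y(m₇) + y(m₈)] = 0.2·(8.06) = 1.6120.

1.6120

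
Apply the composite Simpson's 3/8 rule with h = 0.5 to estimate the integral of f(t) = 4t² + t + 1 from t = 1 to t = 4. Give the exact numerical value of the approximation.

h = (4 − 1)/6 = 0.5.
Nodes t₀,…,t₆ = 1, 1.5, 2, 2.5, 3, 3.5, 4.
f(t) = 4t² + t + 1: f₀=6, f₁=11.5, f₂=19, f₃=28.5, f₄=40, f₅=53.5, f₆=69.
(3h/8)·[f₀ + 3f₁ + 3f₂ + 2f₃ + 3f₄ + 3f₅ + f₆] = 0.1875·(504) = 94.5.

94.5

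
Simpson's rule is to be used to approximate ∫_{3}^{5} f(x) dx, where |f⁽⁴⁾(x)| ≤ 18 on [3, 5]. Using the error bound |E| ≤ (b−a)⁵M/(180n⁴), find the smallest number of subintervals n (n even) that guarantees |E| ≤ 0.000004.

30

Need 576/(180n⁴) ≤ 0.000004.
n⁴ ≥ 576/(180·0.000004) = 800000 ⇒ n ≥ 29.9070, so the smallest even n is 30. (n must be even for Simpson's rule.)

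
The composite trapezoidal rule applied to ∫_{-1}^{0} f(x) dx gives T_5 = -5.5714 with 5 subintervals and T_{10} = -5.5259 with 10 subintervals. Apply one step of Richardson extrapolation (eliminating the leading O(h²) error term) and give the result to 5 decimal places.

-5.51073

R = (4·T_{10} − T_5) / 3 = (4·(-5.5259) − (-5.5714))/3 = (-16.5322)/3 = -5.51073.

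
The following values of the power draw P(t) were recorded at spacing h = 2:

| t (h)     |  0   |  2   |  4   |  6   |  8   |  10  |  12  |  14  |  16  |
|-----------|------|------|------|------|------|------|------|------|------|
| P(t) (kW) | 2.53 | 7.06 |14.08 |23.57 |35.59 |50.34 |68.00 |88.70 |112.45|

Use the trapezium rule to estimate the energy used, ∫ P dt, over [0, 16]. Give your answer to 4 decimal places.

689.6600

h = 2, n = 8.
(h/2)·[y₀ + 2y₁ + 2y₂ + 2y₃ + 2y₄ + 2y₅ + 2y₆ + 2y₇ + y₈] = 1·(689.66) = 689.6600.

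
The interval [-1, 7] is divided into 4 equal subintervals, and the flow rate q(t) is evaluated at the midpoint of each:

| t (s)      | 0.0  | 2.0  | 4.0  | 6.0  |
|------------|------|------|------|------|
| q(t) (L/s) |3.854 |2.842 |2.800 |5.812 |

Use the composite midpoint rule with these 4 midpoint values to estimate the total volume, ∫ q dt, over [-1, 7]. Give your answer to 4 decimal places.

h = 2, n = 4.
h·[y(m₁) + y(m₂) + y(m₃) + y(m₄)] = 2·(15.308) = 30.6160.

30.6160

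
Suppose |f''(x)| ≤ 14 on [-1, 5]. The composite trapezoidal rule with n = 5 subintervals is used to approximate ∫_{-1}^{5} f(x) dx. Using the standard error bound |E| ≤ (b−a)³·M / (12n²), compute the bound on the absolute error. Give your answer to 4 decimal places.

|E| ≤ (6)³·14 / (12·5²) = 3024/300 = 10.0800.

10.0800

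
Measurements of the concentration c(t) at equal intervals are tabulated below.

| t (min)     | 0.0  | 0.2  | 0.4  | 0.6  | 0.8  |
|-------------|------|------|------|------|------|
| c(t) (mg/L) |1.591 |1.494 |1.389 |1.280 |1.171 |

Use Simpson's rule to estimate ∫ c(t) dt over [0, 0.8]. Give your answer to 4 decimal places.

1.1091

h = 0.2, n = 4.
(h/3)·[y₀ + 4y₁ + 2y₂ + 4y₃ + y₄] = 0.066667·(16.636) = 1.1091.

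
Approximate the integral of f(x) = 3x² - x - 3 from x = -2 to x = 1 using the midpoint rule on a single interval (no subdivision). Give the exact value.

M = (b−a)·f(-0.5) = 3·(-1.75) = -5.25.

-5.25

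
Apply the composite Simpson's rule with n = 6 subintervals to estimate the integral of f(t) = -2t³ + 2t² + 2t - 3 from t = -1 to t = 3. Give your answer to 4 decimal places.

h = (3 − (-1))/6 = 0.666667.
Nodes t₀,…,t₆ = -1, -0.333333, 0.333333, 1, 1.666667, 2.333333, 3.
f(t) = -2t³ + 2t² + 2t - 3: f₀=-1, f₁=-3.370370, f₂=-2.185185, f₃=-1, f₄=-3.370370, f₅=-12.851852, f₆=-33.
(h/3)·[f₀ + 4f₁ + 2f₂ + 4f₃ + 2f₄ + 4f₅ + f₆] = 0.222222·(-114) = -25.3333.

-25.3333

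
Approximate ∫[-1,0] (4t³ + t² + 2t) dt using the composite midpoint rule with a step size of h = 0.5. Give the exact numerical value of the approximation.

h = (0 − (-1))/2 = 0.5.
Midpoints m₁,…,m₂ = -0.75, -0.25.
f(m₁)=-2.625, f(m₂)=-0.5.
h·[f(m₁) + f(m₂)] = 0.5·(-3.125) = -1.5625.

-1.5625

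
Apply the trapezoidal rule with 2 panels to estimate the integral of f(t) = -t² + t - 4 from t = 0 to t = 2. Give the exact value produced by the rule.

-9

h = (2 − 0)/2 = 1.
Nodes t₀,…,t₂ = 0, 1, 2.
f(t) = -t² + t - 4: f₀=-4, f₁=-4, f₂=-6.
(h/2)·[f₀ + 2f₁ + f₂] = 0.5·(-18) = -9.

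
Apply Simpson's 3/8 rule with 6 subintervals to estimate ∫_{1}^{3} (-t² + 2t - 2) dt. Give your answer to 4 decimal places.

-4.6667

h = (3 − 1)/6 = 0.333333.
Nodes t₀,…,t₆ = 1, 1.333333, 1.666667, 2, 2.333333, 2.666667, 3.
f(t) = -t² + 2t - 2: f₀=-1, f₁=-1.111111, f₂=-1.444444, f₃=-2, f₄=-2.777778, f₅=-3.777778, f₆=-5.
(3h/8)·[f₀ + 3f₁ + 3f₂ + 2f₃ + 3f₄ + 3f₅ + f₆] = 0.125·(-37.333333) = -4.6667.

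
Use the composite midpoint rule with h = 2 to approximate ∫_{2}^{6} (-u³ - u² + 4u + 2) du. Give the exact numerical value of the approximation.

-300

h = (6 − 2)/2 = 2.
Midpoints m₁,…,m₂ = 3, 5.
f(m₁)=-22, f(m₂)=-128.
h·[f(m₁) + f(m₂)] = 2·(-150) = -300.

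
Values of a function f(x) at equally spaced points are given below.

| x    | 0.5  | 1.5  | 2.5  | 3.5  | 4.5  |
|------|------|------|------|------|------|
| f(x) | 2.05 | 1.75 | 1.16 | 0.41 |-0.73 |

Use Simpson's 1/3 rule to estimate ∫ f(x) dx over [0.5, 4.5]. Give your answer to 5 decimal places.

h = 1, n = 4.
(h/3)·[y₀ + 4y₁ + 2y₂ + 4y₃ + y₄] = 0.333333·(12.28) = 4.09333.

4.09333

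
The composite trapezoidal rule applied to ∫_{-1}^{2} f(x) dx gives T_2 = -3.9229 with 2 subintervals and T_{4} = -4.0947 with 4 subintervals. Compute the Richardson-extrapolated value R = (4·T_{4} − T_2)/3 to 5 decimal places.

-4.15197

R = (4·T_{4} − T_2) / 3 = (4·(-4.0947) − (-3.9229))/3 = (-12.4559)/3 = -4.15197.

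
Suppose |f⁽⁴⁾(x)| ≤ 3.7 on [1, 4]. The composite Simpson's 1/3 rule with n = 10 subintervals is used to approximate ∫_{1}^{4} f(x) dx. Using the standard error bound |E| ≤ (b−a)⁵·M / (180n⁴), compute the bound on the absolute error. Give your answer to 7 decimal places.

0.0004995

|E| ≤ (3)⁵·3.7 / (180·10⁴) = 899.1/1800000 = 0.0004995.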